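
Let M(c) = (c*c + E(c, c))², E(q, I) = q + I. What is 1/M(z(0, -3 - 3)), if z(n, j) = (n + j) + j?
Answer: 1/14400 ≈ 6.9444e-5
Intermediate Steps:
z(n, j) = n + 2*j (z(n, j) = (j + n) + j = n + 2*j)
E(q, I) = I + q
M(c) = (c² + 2*c)² (M(c) = (c*c + (c + c))² = (c² + 2*c)²)
1/M(z(0, -3 - 3)) = 1/((0 + 2*(-3 - 3))²*(2 + (0 + 2*(-3 - 3)))²) = 1/((0 + 2*(-6))²*(2 + (0 + 2*(-6)))²) = 1/((0 - 12)²*(2 + (0 - 12))²) = 1/((-12)²*(2 - 12)²) = 1/(144*(-10)²) = 1/(144*100) = 1/14400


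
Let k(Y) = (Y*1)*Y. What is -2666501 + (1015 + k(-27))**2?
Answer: 375035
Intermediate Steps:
k(Y) = Y**2 (k(Y) = Y*Y = Y**2)
-2666501 + (1015 + k(-27))**2 = -2666501 + (1015 + (-27)**2)**2 = -2666501 + (1015 + 729)**2 = -2666501 + 1744**2 = -2666501 + 3041536 = 375035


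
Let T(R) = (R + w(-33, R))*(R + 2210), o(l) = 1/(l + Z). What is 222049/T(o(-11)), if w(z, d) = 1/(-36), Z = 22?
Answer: 967245444/607775 ≈ 1591.5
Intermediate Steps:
o(l) = 1/(22 + l) (o(l) = 1/(l + 22) = 1/(22 + l))
w(z, d) = -1/36
T(R) = (2210 + R)*(-1/36 + R) (T(R) = (R - 1/36)*(R + 2210) = (-1/36 + R)*(2210 + R) = (2210 + R)*(-1/36 + R))
222049/T(o(-11)) = 222049/(-1105/18 + (1/(22 - 11))**2 + 79559/(36*(22 - 11))) = 222049/(-1105/18 + (1/11)**2 + (79559/36)/11) = 222049/(-1105/18 + (1/11)**2 + (79559/36)*(1/11)) = 222049/(-1105/18 + 1/121 + 79559/396) = 222049/(607775/4356) = 222049*(4356/607775) = 967245444/607775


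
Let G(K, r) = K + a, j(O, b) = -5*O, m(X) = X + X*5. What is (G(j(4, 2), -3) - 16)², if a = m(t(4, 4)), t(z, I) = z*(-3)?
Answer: 11664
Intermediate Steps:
t(z, I) = -3*z
m(X) = 6*X (m(X) = X + 5*X = 6*X)
a = -72 (a = 6*(-3*4) = 6*(-12) = -72)
G(K, r) = -72 + K (G(K, r) = K - 72 = -72 + K)
(G(j(4, 2), -3) - 16)² = ((-72 - 5*4) - 16)² = ((-72 - 20) - 16)² = (-92 - 16)² = (-108)² = 11664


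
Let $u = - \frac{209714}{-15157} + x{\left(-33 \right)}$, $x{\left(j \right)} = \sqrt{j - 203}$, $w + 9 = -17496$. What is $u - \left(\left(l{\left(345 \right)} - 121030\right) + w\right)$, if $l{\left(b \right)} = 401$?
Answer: $\frac{91039424}{659} + 2 i \sqrt{59} \approx 1.3815 \cdot 10^{5} + 15.362 i$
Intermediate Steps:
$w = -17505$ ($w = -9 - 17496 = -17505$)
$x{\left(j \right)} = \sqrt{-203 + j}$
$u = \frac{9118}{659} + 2 i \sqrt{59}$ ($u = - \frac{209714}{-15157} + \sqrt{-203 - 33} = \left(-209714\right) \left(- \frac{1}{15157}\right) + \sqrt{-236} = \frac{9118}{659} + 2 i \sqrt{59} \approx 13.836 + 15.362 i$)
$u - \left(\left(l{\left(345 \right)} - 121030\right) + w\right) = \left(\frac{9118}{659} + 2 i \sqrt{59}\right) - \left(\left(401 - 121030\right) - 17505\right) = \left(\frac{9118}{659} + 2 i \sqrt{59}\right) - \left(-120629 - 17505\right) = \left(\frac{9118}{659} + 2 i \sqrt{59}\right) - -138134 = \left(\frac{9118}{659} + 2 i \sqrt{59}\right) + 138134 = \frac{91039424}{659} + 2 i \sqrt{59}$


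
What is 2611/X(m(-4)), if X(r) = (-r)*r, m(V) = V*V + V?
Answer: -2611/144 ≈ -18.132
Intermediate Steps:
m(V) = V + V² (m(V) = V² + V = V + V²)
X(r) = -r²
2611/X(m(-4)) = 2611/(-(-4*(1 - 4))²) = 2611/(-(-4*(-3))²) = 2611/(-1*12²) = 2611/(-1*144) = 2611/(-144) = -1/144*2611 = -2611/144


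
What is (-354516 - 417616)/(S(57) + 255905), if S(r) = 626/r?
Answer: -44011524/14587211 ≈ -3.0171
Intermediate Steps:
(-354516 - 417616)/(S(57) + 255905) = (-354516 - 417616)/(626/57 + 255905) = -772132/(626*(1/57) + 255905) = -772132/(626/57 + 255905) = -772132/14587211/57 = -772132*57/14587211 = -44011524/14587211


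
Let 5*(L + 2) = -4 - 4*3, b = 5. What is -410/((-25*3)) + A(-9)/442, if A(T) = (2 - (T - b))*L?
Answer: 1346/255 ≈ 5.2784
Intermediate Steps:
L = -26/5 (L = -2 + (-4 - 4*3)/5 = -2 + (-4 - 12)/5 = -2 + (1/5)*(-16) = -2 - 16/5 = -26/5 ≈ -5.2000)
A(T) = -182/5 + 26*T/5 (A(T) = (2 - (T - 1*5))*(-26/5) = (2 - (T - 5))*(-26/5) = (2 - (-5 + T))*(-26/5) = (2 + (5 - T))*(-26/5) = (7 - T)*(-26/5) = -182/5 + 26*T/5)
-410/((-25*3)) + A(-9)/442 = -410/((-25*3)) + (-182/5 + (26/5)*(-9))/442 = -410/(-75) + (-182/5 - 234/5)*(1/442) = -410*(-1/75) - 416/5*1/442 = 82/15 - 16/85 = 1346/255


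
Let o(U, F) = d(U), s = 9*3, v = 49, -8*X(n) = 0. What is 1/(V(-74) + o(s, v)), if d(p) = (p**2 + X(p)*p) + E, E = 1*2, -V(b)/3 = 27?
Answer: 1/650 ≈ 0.0015385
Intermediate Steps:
X(n) = 0 (X(n) = -1/8*0 = 0)
V(b) = -81 (V(b) = -3*27 = -81)
E = 2
s = 27
d(p) = 2 + p**2 (d(p) = (p**2 + 0*p) + 2 = (p**2 + 0) + 2 = p**2 + 2 = 2 + p**2)
o(U, F) = 2 + U**2
1/(V(-74) + o(s, v)) = 1/(-81 + (2 + 27**2)) = 1/(-81 + (2 + 729)) = 1/(-81 + 731) = 1/650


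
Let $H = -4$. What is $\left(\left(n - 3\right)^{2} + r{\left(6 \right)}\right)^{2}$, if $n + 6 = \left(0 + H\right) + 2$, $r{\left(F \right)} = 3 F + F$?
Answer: $21025$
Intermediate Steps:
$r{\left(F \right)} = 4 F$
$n = -8$ ($n = -6 + \left(\left(0 - 4\right) + 2\right) = -6 + \left(-4 + 2\right) = -6 - 2 = -8$)
$\left(\left(n - 3\right)^{2} + r{\left(6 \right)}\right)^{2} = \left(\left(-8 - 3\right)^{2} + 4 \cdot 6\right)^{2} = \left(\left(-11\right)^{2} + 24\right)^{2} = \left(121 + 24\right)^{2} = 145^{2} = 21025$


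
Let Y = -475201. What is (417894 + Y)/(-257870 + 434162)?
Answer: -57307/176292 ≈ -0.32507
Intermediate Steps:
(417894 + Y)/(-257870 + 434162) = (417894 - 475201)/(-257870 + 434162) = -57307/176292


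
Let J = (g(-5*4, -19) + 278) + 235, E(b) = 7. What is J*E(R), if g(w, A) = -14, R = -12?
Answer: 3493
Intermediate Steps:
J = 499 (J = (-14 + 278) + 235 = 264 + 235 = 499)
J*E(R) = 499*7 = 3493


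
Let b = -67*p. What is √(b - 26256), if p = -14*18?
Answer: 2*I*√2343 ≈ 96.809*I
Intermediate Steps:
p = -252
b = 16884 (b = -67*(-252) = 16884)
√(b - 26256) = √(16884 - 26256) = √(-9372) = 2*I*√2343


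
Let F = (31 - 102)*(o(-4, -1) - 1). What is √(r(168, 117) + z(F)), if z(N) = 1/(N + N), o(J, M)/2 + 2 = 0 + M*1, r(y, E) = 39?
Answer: √38534398/994 ≈ 6.2451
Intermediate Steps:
o(J, M) = -4 + 2*M (o(J, M) = -4 + 2*(0 + M*1) = -4 + 2*(0 + M) = -4 + 2*M)
F = 497 (F = (31 - 102)*((-4 + 2*(-1)) - 1) = -71*((-4 - 2) - 1) = -71*(-6 - 1) = -71*(-7) = 497)
z(N) = 1/(2*N)
√(r(168, 117) + z(F)) = √(39 + (½)/497) = √(39 + (½)*(1/497)) = √(39 + 1/994) = √(38767/994) = √38534398/994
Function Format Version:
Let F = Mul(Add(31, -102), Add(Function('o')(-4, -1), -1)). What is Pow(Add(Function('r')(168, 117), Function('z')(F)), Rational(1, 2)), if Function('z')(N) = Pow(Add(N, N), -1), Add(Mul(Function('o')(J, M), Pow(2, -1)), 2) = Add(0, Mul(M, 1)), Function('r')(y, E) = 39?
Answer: Mul(Rational(1, 994), Pow(38534398, Rational(1, 2))) ≈ 6.2451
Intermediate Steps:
Function('o')(J, M) = Add(-4, Mul(2, M)) (Function('o')(J, M) = Add(-4, Mul(2, Add(0, Mul(M, 1)))) = Add(-4, Mul(2, Add(0, M))) = Add(-4, Mul(2, M)))
F = 497 (F = Mul(Add(31, -102), Add(Add(-4, Mul(2, -1)), -1)) = Mul(-71, Add(Add(-4, -2), -1)) = Mul(-71, Add(-6, -1)) = Mul(-71, -7) = 497)
Function('z')(N) = Mul(Rational(1, 2), Pow(N, -1)) (Function('z')(N) = Pow(Mul(2, N), -1) = Mul(Rational(1, 2), Pow(N, -1)))
Pow(Add(Function('r')(168, 117), Function('z')(F)), Rational(1, 2)) = Pow(Add(39, Mul(Rational(1, 2), Pow(497, -1))), Rational(1, 2)) = Pow(Add(39, Mul(Rational(1, 2), Rational(1, 497))), Rational(1, 2)) = Pow(Add(39, Rational(1, 994)), Rational(1, 2)) = Pow(Rational(38767, 994), Rational(1, 2)) = Mul(Rational(1, 994), Pow(38534398, Rational(1, 2)))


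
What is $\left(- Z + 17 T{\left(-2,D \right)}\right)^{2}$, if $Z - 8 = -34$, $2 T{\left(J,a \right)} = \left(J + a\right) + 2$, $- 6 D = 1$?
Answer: $\frac{87025}{144} \approx 604.34$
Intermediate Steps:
$D = - \frac{1}{6}$ ($D = \left(- \frac{1}{6}\right) 1 = - \frac{1}{6} \approx -0.16667$)
$T{\left(J,a \right)} = 1 + \frac{J}{2} + \frac{a}{2}$ ($T{\left(J,a \right)} = \frac{\left(J + a\right) + 2}{2} = \frac{2 + J + a}{2} = 1 + \frac{J}{2} + \frac{a}{2}$)
$Z = -26$ ($Z = 8 - 34 = -26$)
$\left(- Z + 17 T{\left(-2,D \right)}\right)^{2} = \left(\left(-1\right) \left(-26\right) + 17 \left(1 + \frac{1}{2} \left(-2\right) + \frac{1}{2} \left(- \frac{1}{6}\right)\right)\right)^{2} = \left(26 + 17 \left(1 - 1 - \frac{1}{12}\right)\right)^{2} = \left(26 + 17 \left(- \frac{1}{12}\right)\right)^{2} = \left(26 - \frac{17}{12}\right)^{2} = \left(\frac{295}{12}\right)^{2} = \frac{87025}{144}$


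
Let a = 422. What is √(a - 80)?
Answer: 3*√38 ≈ 18.493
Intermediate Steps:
√(a - 80) = √(422 - 80) = √342 = 3*√38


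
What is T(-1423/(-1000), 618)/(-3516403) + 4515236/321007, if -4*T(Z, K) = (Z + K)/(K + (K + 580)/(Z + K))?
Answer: 24387760068821949091027503/1733827790369170555576000 ≈ 14.066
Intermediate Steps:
T(Z, K) = -(K + Z)/(4*(K + (580 + K)/(K + Z))) (T(Z, K) = -(Z + K)/(4*(K + (K + 580)/(Z + K))) = -(K + Z)/(4*(K + (580 + K)/(K + Z))))
T(-1423/(-1000), 618)/(-3516403) + 4515236/321007 = -(618 - 1423/(-1000))²/(2320 + 4*618 + 4*618² + 4*618*(-1423/(-1000)))/(-3516403) + 4515236/321007 = -(618 - 1423*(-1/1000))²/(2320 + 2472 + 4*381924 + 4*618*(-1423*(-1/1000)))*(-1/3516403) + 4515236*(1/321007) = -(618 + 1423/1000)²/(2320 + 2472 + 1527696 + 4*618*(1423/1000))*(-1/3516403) + 4515236/321007 = -(619423/1000)²/(2320 + 2472 + 1527696 + 439707/125)*(-1/3516403) + 4515236/321007 = -1*383684852929/1000000/192000707/125*(-1/3516403) + 4515236/321007 = -1*383684852929/1000000*125/192000707*(-1/3516403) + 4515236/321007 = -383684852929/1536005656000*(-1/3516403) + 4515236/321007 = 383684852929/5401214896775368000 + 4515236/321007 = 24387760068821949091027503/1733827790369170555576000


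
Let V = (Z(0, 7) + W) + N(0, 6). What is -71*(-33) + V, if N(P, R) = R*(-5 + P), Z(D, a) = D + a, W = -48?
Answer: 2272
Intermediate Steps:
V = -71 (V = ((0 + 7) - 48) + 6*(-5 + 0) = (7 - 48) + 6*(-5) = -41 - 30 = -71)
-71*(-33) + V = -71*(-33) - 71 = 2343 - 71 = 2272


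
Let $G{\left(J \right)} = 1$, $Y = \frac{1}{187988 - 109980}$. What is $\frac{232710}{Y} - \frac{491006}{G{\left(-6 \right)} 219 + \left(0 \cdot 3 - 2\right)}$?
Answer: $\frac{3939252953554}{217} \approx 1.8153 \cdot 10^{10}$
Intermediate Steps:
$Y = \frac{1}{78008}$ ($Y = \frac{1}{187988 - 109980} = \frac{1}{78008} \approx 1.2819 \cdot 10^{-5}$)
$\frac{232710}{Y} - \frac{491006}{G{\left(-6 \right)} 219 + \left(0 \cdot 3 - 2\right)} = 232710 \frac{1}{\frac{1}{78008}} - \frac{491006}{1 \cdot 219 + \left(0 \cdot 3 - 2\right)} = 232710 \cdot 78008 - \frac{491006}{219 + \left(0 - 2\right)} = 18153241680 - \frac{491006}{219 - 2} = 18153241680 - \frac{491006}{217} = \frac{3939252953554}{217}$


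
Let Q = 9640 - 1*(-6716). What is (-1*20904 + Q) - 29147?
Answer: -33695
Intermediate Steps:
Q = 16356 (Q = 9640 + 6716 = 16356)
(-1*20904 + Q) - 29147 = (-1*20904 + 16356) - 29147 = (-20904 + 16356) - 29147 = -4548 - 29147 = -33695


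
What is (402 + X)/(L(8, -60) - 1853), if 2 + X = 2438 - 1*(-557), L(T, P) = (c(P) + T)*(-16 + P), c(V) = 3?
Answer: -3395/2689 ≈ -1.2626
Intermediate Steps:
L(T, P) = (-16 + P)*(3 + T) (L(T, P) = (3 + T)*(-16 + P) = (-16 + P)*(3 + T))
X = 2993 (X = -2 + (2438 - 1*(-557)) = -2 + (2438 + 557) = -2 + 2995 = 2993)
(402 + X)/(L(8, -60) - 1853) = (402 + 2993)/((-48 - 16*8 + 3*(-60) - 60*8) - 1853) = 3395/((-48 - 128 - 180 - 480) - 1853) = 3395/(-836 - 1853) = 3395/(-2689) = 3395*(-1/2689) = -3395/2689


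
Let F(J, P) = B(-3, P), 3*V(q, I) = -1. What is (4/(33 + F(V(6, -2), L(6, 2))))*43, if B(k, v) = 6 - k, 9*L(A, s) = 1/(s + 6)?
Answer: 86/21 ≈ 4.0952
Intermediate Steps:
V(q, I) = -1/3 (V(q, I) = (1/3)*(-1) = -1/3)
L(A, s) = 1/(9*(6 + s)) (L(A, s) = 1/(9*(s + 6)) = 1/(9*(6 + s)))
F(J, P) = 9 (F(J, P) = 6 - 1*(-3) = 6 + 3 = 9)
(4/(33 + F(V(6, -2), L(6, 2))))*43 = (4/(33 + 9))*43 = (4/42)*43 = ((1/42)*4)*43 = (2/21)*43 = 86/21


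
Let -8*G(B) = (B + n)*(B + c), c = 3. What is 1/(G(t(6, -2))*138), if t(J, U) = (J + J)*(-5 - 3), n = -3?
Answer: -4/635283 ≈ -6.2964e-6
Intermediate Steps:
t(J, U) = -16*J (t(J, U) = (2*J)*(-8) = -16*J)
G(B) = -(-3 + B)*(3 + B)/8 (G(B) = -(B - 3)*(B + 3)/8 = -(-3 + B)*(3 + B)/8)
1/(G(t(6, -2))*138) = 1/((9/8 - (-16*6)²/8)*138) = 1/((9/8 - ⅛*(-96)²)*138) = 1/((9/8 - ⅛*9216)*138) = 1/((9/8 - 1152)*138) = 1/(-9207/8*138) = 1/(-635283/4) = -4/635283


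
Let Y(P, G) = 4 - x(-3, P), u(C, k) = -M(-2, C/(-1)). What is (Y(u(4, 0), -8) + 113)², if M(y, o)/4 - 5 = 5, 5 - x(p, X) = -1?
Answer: 12321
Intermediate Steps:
x(p, X) = 6 (x(p, X) = 5 - 1*(-1) = 5 + 1 = 6)
M(y, o) = 40 (M(y, o) = 20 + 4*5 = 20 + 20 = 40)
u(C, k) = -40 (u(C, k) = -1*40 = -40)
Y(P, G) = -2 (Y(P, G) = 4 - 1*6 = 4 - 6 = -2)
(Y(u(4, 0), -8) + 113)² = (-2 + 113)² = 111² = 12321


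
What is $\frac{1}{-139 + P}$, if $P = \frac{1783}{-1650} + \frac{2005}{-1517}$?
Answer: $- \frac{2503050}{353937011} \approx -0.007072$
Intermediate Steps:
$P = - \frac{6013061}{2503050}$ ($P = 1783 \left(- \frac{1}{1650}\right) + 2005 \left(- \frac{1}{1517}\right) = - \frac{1783}{1650} - \frac{2005}{1517} = - \frac{6013061}{2503050} \approx -2.4023$)
$\frac{1}{-139 + P} = \frac{1}{-139 - \frac{6013061}{2503050}} = \frac{1}{- \frac{353937011}{2503050}} = - \frac{2503050}{353937011}$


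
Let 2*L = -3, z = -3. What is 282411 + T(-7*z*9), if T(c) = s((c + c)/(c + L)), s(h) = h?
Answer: 35301627/125 ≈ 2.8241e+5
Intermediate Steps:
L = -3/2 (L = (1/2)*(-3) = -3/2 ≈ -1.5000)
T(c) = 2*c/(-3/2 + c) (T(c) = (c + c)/(c - 3/2) = (2*c)/(-3/2 + c) = 2*c/(-3/2 + c))
282411 + T(-7*z*9) = 282411 + 4*(-7*(-3)*9)/(-3 + 2*(-7*(-3)*9)) = 282411 + 4*(21*9)/(-3 + 2*(21*9)) = 282411 + 4*189/(-3 + 2*189) = 282411 + 4*189/(-3 + 378) = 282411 + 4*189/375 = 282411 + 4*189*(1/375) = 282411 + 252/125 = 35301627/125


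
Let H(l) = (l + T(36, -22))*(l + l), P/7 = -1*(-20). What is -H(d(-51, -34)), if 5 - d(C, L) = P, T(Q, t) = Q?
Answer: -26730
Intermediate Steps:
P = 140 (P = 7*(-1*(-20)) = 7*20 = 140)
d(C, L) = -135 (d(C, L) = 5 - 1*140 = 5 - 140 = -135)
H(l) = 2*l*(36 + l) (H(l) = (l + 36)*(l + l) = (36 + l)*(2*l) = 2*l*(36 + l))
-H(d(-51, -34)) = -2*(-135)*(36 - 135) = -2*(-135)*(-99) = -1*26730 = -26730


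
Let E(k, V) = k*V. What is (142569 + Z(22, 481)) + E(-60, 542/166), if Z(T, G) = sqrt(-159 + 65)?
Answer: 11816967/83 + I*sqrt(94) ≈ 1.4237e+5 + 9.6954*I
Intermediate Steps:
Z(T, G) = I*sqrt(94) (Z(T, G) = sqrt(-94) = I*sqrt(94))
E(k, V) = V*k
(142569 + Z(22, 481)) + E(-60, 542/166) = (142569 + I*sqrt(94)) + (542/166)*(-60) = (142569 + I*sqrt(94)) + (542*(1/166))*(-60) = (142569 + I*sqrt(94)) + (271/83)*(-60) = (142569 + I*sqrt(94)) - 16260/83 = 11816967/83 + I*sqrt(94)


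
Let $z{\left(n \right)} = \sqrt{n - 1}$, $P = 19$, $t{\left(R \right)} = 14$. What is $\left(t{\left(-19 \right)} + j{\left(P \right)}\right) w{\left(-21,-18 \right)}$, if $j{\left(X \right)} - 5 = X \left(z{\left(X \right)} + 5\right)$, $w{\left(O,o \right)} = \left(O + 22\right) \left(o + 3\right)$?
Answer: $-1710 - 855 \sqrt{2} \approx -2919.2$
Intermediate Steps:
$z{\left(n \right)} = \sqrt{-1 + n}$
$w{\left(O,o \right)} = \left(3 + o\right) \left(22 + O\right)$ ($w{\left(O,o \right)} = \left(22 + O\right) \left(3 + o\right) = \left(3 + o\right) \left(22 + O\right)$)
$j{\left(X \right)} = 5 + X \left(5 + \sqrt{-1 + X}\right)$ ($j{\left(X \right)} = 5 + X \left(\sqrt{-1 + X} + 5\right) = 5 + X \left(5 + \sqrt{-1 + X}\right)$)
$\left(t{\left(-19 \right)} + j{\left(P \right)}\right) w{\left(-21,-18 \right)} = \left(14 + \left(5 + 5 \cdot 19 + 19 \sqrt{-1 + 19}\right)\right) \left(66 + 3 \left(-21\right) + 22 \left(-18\right) - -378\right) = \left(14 + \left(5 + 95 + 19 \sqrt{18}\right)\right) \left(66 - 63 - 396 + 378\right) = \left(14 + \left(5 + 95 + 19 \cdot 3 \sqrt{2}\right)\right) \left(-15\right) = \left(14 + \left(5 + 95 + 57 \sqrt{2}\right)\right) \left(-15\right) = \left(14 + \left(100 + 57 \sqrt{2}\right)\right) \left(-15\right) = \left(114 + 57 \sqrt{2}\right) \left(-15\right) = -1710 - 855 \sqrt{2}$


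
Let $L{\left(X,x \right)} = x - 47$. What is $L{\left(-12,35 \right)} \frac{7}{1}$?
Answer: $-84$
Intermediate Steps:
$L{\left(X,x \right)} = -47 + x$
$L{\left(-12,35 \right)} \frac{7}{1} = \left(-47 + 35\right) \frac{7}{1} = - 12 \cdot 7 \cdot 1 = \left(-12\right) 7 = -84$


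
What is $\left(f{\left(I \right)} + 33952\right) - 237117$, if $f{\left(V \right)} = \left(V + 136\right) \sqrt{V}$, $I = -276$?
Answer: $-203165 - 280 i \sqrt{69} \approx -2.0317 \cdot 10^{5} - 2325.9 i$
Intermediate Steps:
$f{\left(V \right)} = \sqrt{V} \left(136 + V\right)$ ($f{\left(V \right)} = \left(136 + V\right) \sqrt{V} = \sqrt{V} \left(136 + V\right)$)
$\left(f{\left(I \right)} + 33952\right) - 237117 = \left(\sqrt{-276} \left(136 - 276\right) + 33952\right) - 237117 = \left(2 i \sqrt{69} \left(-140\right) + 33952\right) - 237117 = \left(- 280 i \sqrt{69} + 33952\right) - 237117 = \left(33952 - 280 i \sqrt{69}\right) - 237117 = -203165 - 280 i \sqrt{69}$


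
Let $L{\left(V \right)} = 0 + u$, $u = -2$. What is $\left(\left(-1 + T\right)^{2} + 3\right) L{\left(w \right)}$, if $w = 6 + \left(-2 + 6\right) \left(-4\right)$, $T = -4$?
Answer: $-56$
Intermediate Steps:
$w = -10$ ($w = 6 + 4 \left(-4\right) = 6 - 16 = -10$)
$L{\left(V \right)} = -2$ ($L{\left(V \right)} = 0 - 2 = -2$)
$\left(\left(-1 + T\right)^{2} + 3\right) L{\left(w \right)} = \left(\left(-1 - 4\right)^{2} + 3\right) \left(-2\right) = \left(\left(-5\right)^{2} + 3\right) \left(-2\right) = \left(25 + 3\right) \left(-2\right) = 28 \left(-2\right) = -56$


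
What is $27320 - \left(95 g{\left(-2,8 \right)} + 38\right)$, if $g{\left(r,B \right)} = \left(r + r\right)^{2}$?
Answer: $25762$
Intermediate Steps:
$g{\left(r,B \right)} = 4 r^{2}$ ($g{\left(r,B \right)} = \left(2 r\right)^{2} = 4 r^{2}$)
$27320 - \left(95 g{\left(-2,8 \right)} + 38\right) = 27320 - \left(95 \cdot 4 \left(-2\right)^{2} + 38\right) = 27320 - \left(95 \cdot 4 \cdot 4 + 38\right) = 27320 - \left(95 \cdot 16 + 38\right) = 27320 - \left(1520 + 38\right) = 27320 - 1558 = 25762$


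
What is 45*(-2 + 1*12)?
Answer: 450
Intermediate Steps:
45*(-2 + 1*12) = 45*(-2 + 12) = 45*10 = 450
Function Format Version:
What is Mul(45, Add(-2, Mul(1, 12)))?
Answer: 450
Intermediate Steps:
Mul(45, Add(-2, Mul(1, 12))) = Mul(45, Add(-2, 12)) = Mul(45, 10) = 450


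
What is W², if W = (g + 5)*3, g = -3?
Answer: 36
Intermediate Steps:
W = 6 (W = (-3 + 5)*3 = 2*3 = 6)
W² = 6² = 36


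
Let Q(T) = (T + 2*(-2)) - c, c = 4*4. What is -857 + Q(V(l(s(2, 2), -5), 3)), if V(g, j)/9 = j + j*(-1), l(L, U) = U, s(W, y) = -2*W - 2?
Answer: -877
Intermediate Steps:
s(W, y) = -2 - 2*W
V(g, j) = 0 (V(g, j) = 9*(j + j*(-1)) = 9*(j - j) = 9*0 = 0)
c = 16
Q(T) = -20 + T (Q(T) = (T + 2*(-2)) - 1*16 = (T - 4) - 16 = (-4 + T) - 16 = -20 + T)
-857 + Q(V(l(s(2, 2), -5), 3)) = -857 + (-20 + 0) = -857 - 20 = -877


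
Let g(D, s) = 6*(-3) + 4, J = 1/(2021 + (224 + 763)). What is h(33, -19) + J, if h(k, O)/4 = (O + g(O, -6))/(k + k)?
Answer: -6015/3008 ≈ -1.9997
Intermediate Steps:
J = 1/3008 (J = 1/(2021 + 987) = 1/3008 ≈ 0.00033245)
g(D, s) = -14 (g(D, s) = -18 + 4 = -14)
h(k, O) = 2*(-14 + O)/k (h(k, O) = 4*((O - 14)/(k + k)) = 4*((-14 + O)/((2*k))) = 4*((-14 + O)*(1/(2*k))) = 4*((-14 + O)/(2*k)) = 2*(-14 + O)/k)
h(33, -19) + J = 2*(-14 - 19)/33 + 1/3008 = 2*(1/33)*(-33) + 1/3008 = -2 + 1/3008 = -6015/3008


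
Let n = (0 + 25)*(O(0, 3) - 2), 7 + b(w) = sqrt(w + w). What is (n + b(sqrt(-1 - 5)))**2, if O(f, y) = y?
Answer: (18 + 2**(3/4)*3**(1/4)*sqrt(I))**2 ≈ 380.34 + 61.242*I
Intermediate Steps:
b(w) = -7 + sqrt(2)*sqrt(w) (b(w) = -7 + sqrt(w + w) = -7 + sqrt(2*w) = -7 + sqrt(2)*sqrt(w))
n = 25 (n = (0 + 25)*(3 - 2) = 25*1 = 25)
(n + b(sqrt(-1 - 5)))**2 = (25 + (-7 + sqrt(2)*sqrt(sqrt(-1 - 5))))**2 = (25 + (-7 + sqrt(2)*sqrt(sqrt(-6))))**2 = (25 + (-7 + sqrt(2)*sqrt(I*sqrt(6))))**2 = (25 + (-7 + sqrt(2)*(6**(1/4)*sqrt(I))))**2 = (25 + (-7 + 2**(3/4)*3**(1/4)*sqrt(I)))**2 = (18 + 2**(3/4)*3**(1/4)*sqrt(I))**2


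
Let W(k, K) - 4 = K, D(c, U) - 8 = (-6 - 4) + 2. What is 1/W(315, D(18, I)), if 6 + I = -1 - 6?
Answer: 1/4 ≈ 0.25000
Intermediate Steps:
I = -13 (I = -6 + (-1 - 6) = -6 - 7 = -13)
D(c, U) = 0 (D(c, U) = 8 + ((-6 - 4) + 2) = 8 + (-10 + 2) = 8 - 8 = 0)
W(k, K) = 4 + K
1/W(315, D(18, I)) = 1/(4 + 0) = 1/4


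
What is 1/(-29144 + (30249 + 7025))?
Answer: 1/8130 ≈ 0.00012300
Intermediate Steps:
1/(-29144 + (30249 + 7025)) = 1/(-29144 + 37274) = 1/8130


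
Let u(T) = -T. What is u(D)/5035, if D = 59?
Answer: -59/5035 ≈ -0.011718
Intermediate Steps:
u(D)/5035 = -1*59/5035 = -59*1/5035 = -59/5035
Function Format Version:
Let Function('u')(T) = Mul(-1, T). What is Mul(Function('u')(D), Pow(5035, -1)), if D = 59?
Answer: Rational(-59, 5035) ≈ -0.011718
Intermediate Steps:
Mul(Function('u')(D), Pow(5035, -1)) = Mul(Mul(-1, 59), Pow(5035, -1)) = Mul(-59, Rational(1, 5035)) = Rational(-59, 5035)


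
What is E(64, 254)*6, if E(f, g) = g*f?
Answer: 97536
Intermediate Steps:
E(f, g) = f*g
E(64, 254)*6 = (64*254)*6 = 16256*6 = 97536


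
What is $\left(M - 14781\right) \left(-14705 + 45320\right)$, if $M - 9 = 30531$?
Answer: $482461785$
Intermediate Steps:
$M = 30540$ ($M = 9 + 30531 = 30540$)
$\left(M - 14781\right) \left(-14705 + 45320\right) = \left(30540 - 14781\right) \left(-14705 + 45320\right) = 15759 \cdot 30615 = 482461785$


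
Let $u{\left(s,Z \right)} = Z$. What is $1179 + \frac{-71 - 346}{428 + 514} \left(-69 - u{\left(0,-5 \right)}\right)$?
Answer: $\frac{189551}{157} \approx 1207.3$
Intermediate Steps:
$1179 + \frac{-71 - 346}{428 + 514} \left(-69 - u{\left(0,-5 \right)}\right) = 1179 + \frac{-71 - 346}{428 + 514} \left(-69 - -5\right) = 1179 + - \frac{417}{942} \left(-69 + 5\right) = 1179 + \left(-417\right) \frac{1}{942} \left(-64\right) = 1179 - - \frac{4448}{157} = 1179 + \frac{4448}{157} = \frac{189551}{157}$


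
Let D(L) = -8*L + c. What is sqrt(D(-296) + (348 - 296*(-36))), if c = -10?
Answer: sqrt(13362) ≈ 115.59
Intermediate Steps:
D(L) = -10 - 8*L (D(L) = -8*L - 10 = -10 - 8*L)
sqrt(D(-296) + (348 - 296*(-36))) = sqrt((-10 - 8*(-296)) + (348 - 296*(-36))) = sqrt((-10 + 2368) + (348 + 10656)) = sqrt(2358 + 11004) = sqrt(13362)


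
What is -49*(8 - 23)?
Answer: 735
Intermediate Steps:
-49*(8 - 23) = -49*(-15) = 735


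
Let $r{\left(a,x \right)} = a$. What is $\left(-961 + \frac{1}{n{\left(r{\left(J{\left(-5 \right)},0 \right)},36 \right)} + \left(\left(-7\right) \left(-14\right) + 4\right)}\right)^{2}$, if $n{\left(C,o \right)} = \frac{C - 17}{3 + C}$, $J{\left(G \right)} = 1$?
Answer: $\frac{8869307329}{9604} \approx 9.235 \cdot 10^{5}$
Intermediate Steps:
$n{\left(C,o \right)} = \frac{-17 + C}{3 + C}$
$\left(-961 + \frac{1}{n{\left(r{\left(J{\left(-5 \right)},0 \right)},36 \right)} + \left(\left(-7\right) \left(-14\right) + 4\right)}\right)^{2} = \left(-961 + \frac{1}{\frac{-17 + 1}{3 + 1} + \left(\left(-7\right) \left(-14\right) + 4\right)}\right)^{2} = \left(-961 + \frac{1}{\frac{1}{4} \left(-16\right) + \left(98 + 4\right)}\right)^{2} = \left(-961 + \frac{1}{\frac{1}{4} \left(-16\right) + 102}\right)^{2} = \left(-961 + \frac{1}{-4 + 102}\right)^{2} = \left(-961 + \frac{1}{98}\right)^{2} = \left(- \frac{94177}{98}\right)^{2} = \frac{8869307329}{9604}$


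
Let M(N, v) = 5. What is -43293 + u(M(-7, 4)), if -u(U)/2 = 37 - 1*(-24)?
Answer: -43415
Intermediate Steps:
u(U) = -122 (u(U) = -2*(37 - 1*(-24)) = -2*(37 + 24) = -2*61 = -122)
-43293 + u(M(-7, 4)) = -43293 - 122 = -43415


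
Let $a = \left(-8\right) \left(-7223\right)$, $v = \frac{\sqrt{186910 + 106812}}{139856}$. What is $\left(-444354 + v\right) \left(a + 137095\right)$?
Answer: $-86595263166 + \frac{2533427 \sqrt{1738}}{139856} \approx -8.6595 \cdot 10^{10}$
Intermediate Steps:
$v = \frac{13 \sqrt{1738}}{139856}$ ($v = \sqrt{293722} \cdot \frac{1}{139856} = 13 \sqrt{1738} \cdot \frac{1}{139856} = \frac{13 \sqrt{1738}}{139856} \approx 0.0038751$)
$a = 57784$
$\left(-444354 + v\right) \left(a + 137095\right) = \left(-444354 + \frac{13 \sqrt{1738}}{139856}\right) \left(57784 + 137095\right) = \left(-444354 + \frac{13 \sqrt{1738}}{139856}\right) 194879 = -86595263166 + \frac{2533427 \sqrt{1738}}{139856}$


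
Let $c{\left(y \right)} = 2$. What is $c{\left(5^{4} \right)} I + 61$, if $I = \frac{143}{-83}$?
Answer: $\frac{4777}{83} \approx 57.554$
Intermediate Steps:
$I = - \frac{143}{83}$ ($I = 143 \left(- \frac{1}{83}\right) = - \frac{143}{83} \approx -1.7229$)
$c{\left(5^{4} \right)} I + 61 = 2 \left(- \frac{143}{83}\right) + 61 = - \frac{286}{83} + 61 = \frac{4777}{83}$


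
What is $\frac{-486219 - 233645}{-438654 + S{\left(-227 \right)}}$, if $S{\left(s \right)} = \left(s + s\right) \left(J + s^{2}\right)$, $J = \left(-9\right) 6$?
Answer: $\frac{89983}{2976038} \approx 0.030236$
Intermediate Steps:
$J = -54$
$S{\left(s \right)} = 2 s \left(-54 + s^{2}\right)$ ($S{\left(s \right)} = \left(s + s\right) \left(-54 + s^{2}\right) = 2 s \left(-54 + s^{2}\right)$)
$\frac{-486219 - 233645}{-438654 + S{\left(-227 \right)}} = \frac{-486219 - 233645}{-438654 + 2 \left(-227\right) \left(-54 + \left(-227\right)^{2}\right)} = - \frac{719864}{-438654 + 2 \left(-227\right) \left(-54 + 51529\right)} = - \frac{719864}{-438654 + 2 \left(-227\right) 51475} = - \frac{719864}{-438654 - 23369650} = - \frac{719864}{-23808304} = \left(-719864\right) \left(- \frac{1}{23808304}\right) = \frac{89983}{2976038}$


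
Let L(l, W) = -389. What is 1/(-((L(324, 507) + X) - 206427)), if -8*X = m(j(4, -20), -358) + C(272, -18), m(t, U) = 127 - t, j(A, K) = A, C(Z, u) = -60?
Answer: 8/1654591 ≈ 4.8350e-6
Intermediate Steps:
X = -63/8 (X = -((127 - 1*4) - 60)/8 = -((127 - 4) - 60)/8 = -(123 - 60)/8 = -⅛*63 = -63/8 ≈ -7.8750)
1/(-((L(324, 507) + X) - 206427)) = 1/(-((-389 - 63/8) - 206427)) = 1/(-(-3175/8 - 206427)) = 1/(-1*(-1654591/8)) = 1/(1654591/8) = 8/1654591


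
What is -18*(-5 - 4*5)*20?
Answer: 9000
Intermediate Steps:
-18*(-5 - 4*5)*20 = -18*(-5 - 20)*20 = -18*(-25)*20 = 450*20 = 9000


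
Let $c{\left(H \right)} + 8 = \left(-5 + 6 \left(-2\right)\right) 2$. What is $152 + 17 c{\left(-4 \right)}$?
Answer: $-562$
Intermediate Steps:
$c{\left(H \right)} = -42$ ($c{\left(H \right)} = -8 + \left(-5 + 6 \left(-2\right)\right) 2 = -8 + \left(-5 - 12\right) 2 = -8 - 34 = -42$)
$152 + 17 c{\left(-4 \right)} = 152 + 17 \left(-42\right) = 152 - 714 = -562$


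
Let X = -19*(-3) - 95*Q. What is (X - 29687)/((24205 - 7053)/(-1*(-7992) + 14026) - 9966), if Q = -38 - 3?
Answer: 283316615/109707118 ≈ 2.5825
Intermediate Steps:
Q = -41
X = 3952 (X = -19*(-3) - 95*(-41) = 57 + 3895 = 3952)
(X - 29687)/((24205 - 7053)/(-1*(-7992) + 14026) - 9966) = (3952 - 29687)/((24205 - 7053)/(-1*(-7992) + 14026) - 9966) = -25735/(17152/(7992 + 14026) - 9966) = -25735/(17152/22018 - 9966) = -25735/(17152*(1/22018) - 9966) = -25735/(8576/11009 - 9966) = -25735/(-109707118/11009) = -25735*(-11009/109707118) = 283316615/109707118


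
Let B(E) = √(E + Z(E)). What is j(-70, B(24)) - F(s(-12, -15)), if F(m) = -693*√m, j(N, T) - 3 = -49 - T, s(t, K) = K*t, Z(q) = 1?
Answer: -51 + 4158*√5 ≈ 9246.6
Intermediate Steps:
B(E) = √(1 + E) (B(E) = √(E + 1) = √(1 + E))
j(N, T) = -46 - T (j(N, T) = 3 + (-49 - T) = -46 - T)
j(-70, B(24)) - F(s(-12, -15)) = (-46 - √(1 + 24)) - (-693)*√(-15*(-12)) = (-46 - √25) - (-693)*√180 = (-46 - 1*5) - (-693)*6*√5 = (-46 - 5) - (-4158)*√5 = -51 + 4158*√5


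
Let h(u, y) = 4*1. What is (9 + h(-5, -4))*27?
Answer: 351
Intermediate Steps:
h(u, y) = 4
(9 + h(-5, -4))*27 = (9 + 4)*27 = 13*27 = 351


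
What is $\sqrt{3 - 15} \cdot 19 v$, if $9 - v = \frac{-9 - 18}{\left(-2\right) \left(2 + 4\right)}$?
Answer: $\frac{513 i \sqrt{3}}{2} \approx 444.27 i$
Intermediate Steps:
$v = \frac{27}{4}$ ($v = 9 - \frac{-9 - 18}{\left(-2\right) \left(2 + 4\right)} = 9 - - \frac{27}{\left(-2\right) 6} = 9 - - \frac{27}{-12} = 9 - \left(-27\right) \left(- \frac{1}{12}\right) = 9 - \frac{9}{4} = \frac{27}{4} \approx 6.75$)
$\sqrt{3 - 15} \cdot 19 v = \sqrt{3 - 15} \cdot 19 \cdot \frac{27}{4} = \sqrt{-12} \cdot 19 \cdot \frac{27}{4} = 2 i \sqrt{3} \cdot 19 \cdot \frac{27}{4} = 38 i \sqrt{3} \cdot \frac{27}{4} = \frac{513 i \sqrt{3}}{2}$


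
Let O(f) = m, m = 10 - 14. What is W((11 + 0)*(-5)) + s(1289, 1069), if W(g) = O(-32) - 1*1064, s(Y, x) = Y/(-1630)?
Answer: -1742129/1630 ≈ -1068.8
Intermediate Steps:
m = -4
O(f) = -4
s(Y, x) = -Y/1630 (s(Y, x) = Y*(-1/1630) = -Y/1630)
W(g) = -1068 (W(g) = -4 - 1*1064 = -4 - 1064 = -1068)
W((11 + 0)*(-5)) + s(1289, 1069) = -1068 - 1/1630*1289 = -1068 - 1289/1630 = -1742129/1630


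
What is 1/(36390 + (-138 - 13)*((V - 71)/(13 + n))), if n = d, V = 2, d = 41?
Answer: 18/658493 ≈ 2.7335e-5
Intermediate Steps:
n = 41
1/(36390 + (-138 - 13)*((V - 71)/(13 + n))) = 1/(36390 + (-138 - 13)*((2 - 71)/(13 + 41))) = 1/(36390 - (-10419)/54) = 1/(36390 - 151*(-23/18)) = 1/(36390 + 3473/18) = 1/(658493/18) = 18/658493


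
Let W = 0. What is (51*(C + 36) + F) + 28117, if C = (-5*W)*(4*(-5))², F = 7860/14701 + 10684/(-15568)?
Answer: 1713790919025/57216292 ≈ 29953.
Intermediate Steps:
F = -8675251/57216292 (F = 7860*(1/14701) + 10684*(-1/15568) = 7860/14701 - 2671/3892 = -8675251/57216292 ≈ -0.15162)
C = 0 (C = (-5*0)*(4*(-5))² = 0*(-20)² = 0*400 = 0)
(51*(C + 36) + F) + 28117 = (51*(0 + 36) - 8675251/57216292) + 28117 = (51*36 - 8675251/57216292) + 28117 = (1836 - 8675251/57216292) + 28117 = 105040436861/57216292 + 28117 = 1713790919025/57216292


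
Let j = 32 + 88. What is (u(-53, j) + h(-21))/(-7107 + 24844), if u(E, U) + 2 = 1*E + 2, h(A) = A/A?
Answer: -52/17737 ≈ -0.0029317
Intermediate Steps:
j = 120
h(A) = 1
u(E, U) = E (u(E, U) = -2 + (1*E + 2) = -2 + (E + 2) = -2 + (2 + E) = E)
(u(-53, j) + h(-21))/(-7107 + 24844) = (-53 + 1)/(-7107 + 24844) = -52/17737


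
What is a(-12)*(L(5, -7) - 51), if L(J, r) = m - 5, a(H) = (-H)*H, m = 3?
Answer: 7632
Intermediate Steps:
a(H) = -H²
L(J, r) = -2 (L(J, r) = 3 - 5 = -2)
a(-12)*(L(5, -7) - 51) = (-1*(-12)²)*(-2 - 51) = -1*144*(-53) = -144*(-53) = 7632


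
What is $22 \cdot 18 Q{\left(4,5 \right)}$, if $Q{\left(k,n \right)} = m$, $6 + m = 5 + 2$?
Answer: $396$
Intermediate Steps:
$m = 1$ ($m = -6 + \left(5 + 2\right) = -6 + 7 = 1$)
$Q{\left(k,n \right)} = 1$
$22 \cdot 18 Q{\left(4,5 \right)} = 22 \cdot 18 \cdot 1 = 396 \cdot 1 = 396$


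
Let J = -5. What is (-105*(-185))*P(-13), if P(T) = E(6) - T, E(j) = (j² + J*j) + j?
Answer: 485625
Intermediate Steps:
E(j) = j² - 4*j (E(j) = (j² - 5*j) + j = j² - 4*j)
P(T) = 12 - T (P(T) = 6*(-4 + 6) - T = 6*2 - T = 12 - T)
(-105*(-185))*P(-13) = (-105*(-185))*(12 - 1*(-13)) = 19425*(12 + 13) = 19425*25 = 485625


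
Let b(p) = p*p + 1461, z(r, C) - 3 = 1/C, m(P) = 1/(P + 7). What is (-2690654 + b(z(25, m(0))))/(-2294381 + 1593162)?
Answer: 2689093/701219 ≈ 3.8349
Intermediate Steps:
m(P) = 1/(7 + P)
z(r, C) = 3 + 1/C
b(p) = 1461 + p² (b(p) = p² + 1461 = 1461 + p²)
(-2690654 + b(z(25, m(0))))/(-2294381 + 1593162) = (-2690654 + (1461 + (3 + 1/(1/(7 + 0)))²))/(-2294381 + 1593162) = (-2690654 + (1461 + (3 + 1/(1/7))²))/(-701219) = (-2690654 + (1461 + (3 + 1/(⅐))²))*(-1/701219) = (-2690654 + (1461 + (3 + 7)²))*(-1/701219) = (-2690654 + (1461 + 10²))*(-1/701219) = (-2690654 + (1461 + 100))*(-1/701219) = (-2690654 + 1561)*(-1/701219) = -2689093*(-1/701219) = 2689093/701219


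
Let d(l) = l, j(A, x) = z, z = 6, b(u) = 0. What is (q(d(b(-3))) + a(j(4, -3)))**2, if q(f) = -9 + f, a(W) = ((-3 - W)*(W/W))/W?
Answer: 441/4 ≈ 110.25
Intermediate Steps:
j(A, x) = 6
a(W) = (-3 - W)/W (a(W) = ((-3 - W)*1)/W = (-3 - W)/W)
(q(d(b(-3))) + a(j(4, -3)))**2 = ((-9 + 0) + (-3 - 1*6)/6)**2 = (-9 + (-3 - 6)/6)**2 = (-9 + (1/6)*(-9))**2 = (-9 - 3/2)**2 = (-21/2)**2 = 441/4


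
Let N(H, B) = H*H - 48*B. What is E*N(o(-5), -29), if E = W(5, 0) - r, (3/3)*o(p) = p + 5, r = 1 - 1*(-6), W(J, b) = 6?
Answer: -1392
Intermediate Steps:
r = 7 (r = 1 + 6 = 7)
o(p) = 5 + p (o(p) = p + 5 = 5 + p)
N(H, B) = H² - 48*B
E = -1 (E = 6 - 1*7 = 6 - 7 = -1)
E*N(o(-5), -29) = -((5 - 5)² - 48*(-29)) = -(0² + 1392) = -(0 + 1392) = -1*1392 = -1392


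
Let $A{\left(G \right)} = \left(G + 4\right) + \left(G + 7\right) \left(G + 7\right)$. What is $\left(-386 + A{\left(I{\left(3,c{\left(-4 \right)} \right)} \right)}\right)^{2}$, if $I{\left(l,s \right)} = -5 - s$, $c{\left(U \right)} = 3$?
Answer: $151321$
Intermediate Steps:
$A{\left(G \right)} = 4 + G + \left(7 + G\right)^{2}$ ($A{\left(G \right)} = \left(4 + G\right) + \left(7 + G\right) \left(7 + G\right) = \left(4 + G\right) + \left(7 + G\right)^{2} = 4 + G + \left(7 + G\right)^{2}$)
$\left(-386 + A{\left(I{\left(3,c{\left(-4 \right)} \right)} \right)}\right)^{2} = \left(-386 + \left(4 - 8 + \left(7 - 8\right)^{2}\right)\right)^{2} = \left(-386 + \left(4 - 8 + \left(-1\right)^{2}\right)\right)^{2} = \left(-386 + \left(4 - 8 + 1\right)\right)^{2} = \left(-386 - 3\right)^{2} = \left(-389\right)^{2} = 151321$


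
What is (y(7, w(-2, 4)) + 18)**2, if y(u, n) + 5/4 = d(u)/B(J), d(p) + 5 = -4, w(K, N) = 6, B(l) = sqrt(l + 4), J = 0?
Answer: 2401/16 ≈ 150.06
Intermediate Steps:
B(l) = sqrt(4 + l)
d(p) = -9 (d(p) = -5 - 4 = -9)
y(u, n) = -23/4 (y(u, n) = -5/4 - 9/sqrt(4 + 0) = -5/4 - 9/(sqrt(4)) = -5/4 - 9/2 = -23/4)
(y(7, w(-2, 4)) + 18)**2 = (-23/4 + 18)**2 = (49/4)**2 = 2401/16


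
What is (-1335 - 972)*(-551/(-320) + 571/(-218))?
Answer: 72211407/34880 ≈ 2070.3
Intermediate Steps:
(-1335 - 972)*(-551/(-320) + 571/(-218)) = -2307*(-551*(-1/320) + 571*(-1/218)) = -2307*(551/320 - 571/218) = -2307*(-31301/34880) = 72211407/34880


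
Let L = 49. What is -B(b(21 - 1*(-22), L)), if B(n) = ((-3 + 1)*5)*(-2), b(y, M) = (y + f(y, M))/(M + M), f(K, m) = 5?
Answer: -20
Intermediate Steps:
b(y, M) = (5 + y)/(2*M) (b(y, M) = (y + 5)/(M + M) = (5 + y)/((2*M)) = (5 + y)*(1/(2*M)) = (5 + y)/(2*M))
B(n) = 20 (B(n) = -2*5*(-2) = -10*(-2) = 20)
-B(b(21 - 1*(-22), L)) = -1*20 = -20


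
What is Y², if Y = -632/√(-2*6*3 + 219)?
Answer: 399424/183 ≈ 2182.6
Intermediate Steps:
Y = -632*√183/183 (Y = -632/√(-12*3 + 219) = -632/√(-36 + 219) = -632*√183/183 ≈ -46.719)
Y² = (-632*√183/183)² = 399424/183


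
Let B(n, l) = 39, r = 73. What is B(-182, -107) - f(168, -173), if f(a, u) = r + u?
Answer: 139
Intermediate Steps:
f(a, u) = 73 + u
B(-182, -107) - f(168, -173) = 39 - (73 - 173) = 39 - 1*(-100) = 39 + 100 = 139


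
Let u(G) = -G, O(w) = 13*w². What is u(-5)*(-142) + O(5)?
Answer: -385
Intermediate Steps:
u(-5)*(-142) + O(5) = -1*(-5)*(-142) + 13*5² = 5*(-142) + 13*25 = -710 + 325 = -385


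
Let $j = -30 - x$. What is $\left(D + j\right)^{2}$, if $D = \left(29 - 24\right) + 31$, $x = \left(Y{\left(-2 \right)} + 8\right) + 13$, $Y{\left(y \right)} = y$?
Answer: $169$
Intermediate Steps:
$x = 19$ ($x = \left(-2 + 8\right) + 13 = 6 + 13 = 19$)
$D = 36$ ($D = 5 + 31 = 36$)
$j = -49$ ($j = -30 - 19 = -49$)
$\left(D + j\right)^{2} = \left(36 - 49\right)^{2} = \left(-13\right)^{2} = 169$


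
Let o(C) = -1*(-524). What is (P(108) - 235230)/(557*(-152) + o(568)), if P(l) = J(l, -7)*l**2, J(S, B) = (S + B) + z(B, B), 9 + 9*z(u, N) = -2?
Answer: -66327/6010 ≈ -11.036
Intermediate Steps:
z(u, N) = -11/9 (z(u, N) = -1 + (1/9)*(-2) = -1 - 2/9 = -11/9)
o(C) = 524
J(S, B) = -11/9 + B + S (J(S, B) = (S + B) - 11/9 = (B + S) - 11/9 = -11/9 + B + S)
P(l) = l**2*(-74/9 + l) (P(l) = (-11/9 - 7 + l)*l**2 = (-74/9 + l)*l**2 = l**2*(-74/9 + l))
(P(108) - 235230)/(557*(-152) + o(568)) = (108**2*(-74/9 + 108) - 235230)/(557*(-152) + 524) = (11664*(898/9) - 235230)/(-84664 + 524) = (1163808 - 235230)/(-84140) = 928578*(-1/84140) = -66327/6010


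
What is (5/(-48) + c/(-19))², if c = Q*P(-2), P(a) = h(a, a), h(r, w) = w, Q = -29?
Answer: 8288641/831744 ≈ 9.9654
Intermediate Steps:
P(a) = a
c = 58 (c = -29*(-2) = 58)
(5/(-48) + c/(-19))² = (5/(-48) + 58/(-19))² = (5*(-1/48) + 58*(-1/19))² = (-5/48 - 58/19)² = (-2879/912)² = 8288641/831744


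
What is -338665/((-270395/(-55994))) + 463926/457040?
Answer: -866681914561963/12358133080 ≈ -70131.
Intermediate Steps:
-338665/((-270395/(-55994))) + 463926/457040 = -338665/((-270395*(-1/55994))) + 463926*(1/457040) = -338665/270395/55994 + 231963/228520 = -338665*55994/270395 + 231963/228520 = -3792641602/54079 + 231963/228520 = -866681914561963/12358133080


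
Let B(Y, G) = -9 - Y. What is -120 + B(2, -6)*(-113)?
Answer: 1123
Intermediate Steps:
-120 + B(2, -6)*(-113) = -120 + (-9 - 1*2)*(-113) = -120 + (-9 - 2)*(-113) = -120 - 11*(-113) = -120 + 1243 = 1123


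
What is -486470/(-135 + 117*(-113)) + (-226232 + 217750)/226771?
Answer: 55102001389/1514376738 ≈ 36.386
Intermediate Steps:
-486470/(-135 + 117*(-113)) + (-226232 + 217750)/226771 = -486470/(-135 - 13221) - 8482*1/226771 = -486470/(-13356) - 8482/226771 = -486470*(-1/13356) - 8482/226771 = 243235/6678 - 8482/226771 = 55102001389/1514376738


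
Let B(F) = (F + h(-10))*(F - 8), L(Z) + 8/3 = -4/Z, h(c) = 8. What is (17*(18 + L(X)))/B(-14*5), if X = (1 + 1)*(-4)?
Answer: 1615/29016 ≈ 0.055659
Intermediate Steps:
X = -8 (X = 2*(-4) = -8)
L(Z) = -8/3 - 4/Z
B(F) = (-8 + F)*(8 + F) (B(F) = (F + 8)*(F - 8) = (8 + F)*(-8 + F) = (-8 + F)*(8 + F))
(17*(18 + L(X)))/B(-14*5) = (17*(18 + (-8/3 - 4/(-8))))/(-64 + (-14*5)²) = (17*(18 + (-8/3 - 4*(-⅛))))/(-64 + (-70)²) = (17*(18 + (-8/3 + ½)))/(-64 + 4900) = (17*(18 - 13/6))/4836 = (17*(95/6))*(1/4836) = (1615/6)*(1/4836) = 1615/29016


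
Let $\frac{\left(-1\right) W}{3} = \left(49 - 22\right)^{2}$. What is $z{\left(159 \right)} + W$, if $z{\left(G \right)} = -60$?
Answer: $-2247$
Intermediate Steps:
$W = -2187$ ($W = - 3 \left(49 - 22\right)^{2} = - 3 \cdot 27^{2} = \left(-3\right) 729 = -2187$)
$z{\left(159 \right)} + W = -60 - 2187 = -2247$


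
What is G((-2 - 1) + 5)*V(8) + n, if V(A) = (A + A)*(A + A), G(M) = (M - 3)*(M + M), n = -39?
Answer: -1063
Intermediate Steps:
G(M) = 2*M*(-3 + M) (G(M) = (-3 + M)*(2*M) = 2*M*(-3 + M))
V(A) = 4*A² (V(A) = (2*A)*(2*A) = 4*A²)
G((-2 - 1) + 5)*V(8) + n = (2*((-2 - 1) + 5)*(-3 + ((-2 - 1) + 5)))*(4*8²) - 39 = (2*(-3 + 5)*(-3 + (-3 + 5)))*(4*64) - 39 = (2*2*(-3 + 2))*256 - 39 = (2*2*(-1))*256 - 39 = -4*256 - 39 = -1024 - 39 = -1063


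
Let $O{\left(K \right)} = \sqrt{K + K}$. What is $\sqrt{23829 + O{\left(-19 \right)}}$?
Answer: $\sqrt{23829 + i \sqrt{38}} \approx 154.37 + 0.02 i$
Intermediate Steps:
$O{\left(K \right)} = \sqrt{2} \sqrt{K}$ ($O{\left(K \right)} = \sqrt{2 K} = \sqrt{2} \sqrt{K}$)
$\sqrt{23829 + O{\left(-19 \right)}} = \sqrt{23829 + \sqrt{2} \sqrt{-19}} = \sqrt{23829 + \sqrt{2} i \sqrt{19}} = \sqrt{23829 + i \sqrt{38}}$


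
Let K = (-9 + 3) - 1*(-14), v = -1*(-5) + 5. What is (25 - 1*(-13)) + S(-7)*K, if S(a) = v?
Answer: 118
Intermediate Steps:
v = 10 (v = 5 + 5 = 10)
S(a) = 10
K = 8 (K = -6 + 14 = 8)
(25 - 1*(-13)) + S(-7)*K = (25 - 1*(-13)) + 10*8 = (25 + 13) + 80 = 38 + 80 = 118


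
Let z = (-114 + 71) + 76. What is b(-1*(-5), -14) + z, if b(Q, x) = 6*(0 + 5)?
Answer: 63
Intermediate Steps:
b(Q, x) = 30 (b(Q, x) = 6*5 = 30)
z = 33 (z = -43 + 76 = 33)
b(-1*(-5), -14) + z = 30 + 33 = 63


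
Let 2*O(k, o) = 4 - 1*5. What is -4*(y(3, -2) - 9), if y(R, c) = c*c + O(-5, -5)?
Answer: 22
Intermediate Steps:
O(k, o) = -½ (O(k, o) = (4 - 1*5)/2 = (4 - 5)/2 = (½)*(-1) = -½)
y(R, c) = -½ + c² (y(R, c) = c*c - ½ = c² - ½ = -½ + c²)
-4*(y(3, -2) - 9) = -4*((-½ + (-2)²) - 9) = -4*((-½ + 4) - 9) = -4*(7/2 - 9) = -4*(-11/2) = 22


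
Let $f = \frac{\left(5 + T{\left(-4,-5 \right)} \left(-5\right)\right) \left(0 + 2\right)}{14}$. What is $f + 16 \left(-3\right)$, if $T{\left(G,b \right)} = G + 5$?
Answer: $-48$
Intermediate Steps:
$T{\left(G,b \right)} = 5 + G$
$f = 0$ ($f = \frac{\left(5 + \left(5 - 4\right) \left(-5\right)\right) \left(0 + 2\right)}{14} = \left(5 + 1 \left(-5\right)\right) 2 \cdot \frac{1}{14} = \left(5 - 5\right) 2 \cdot \frac{1}{14} = 0 \cdot 2 \cdot \frac{1}{14} = 0 \cdot \frac{1}{14} = 0$)
$f + 16 \left(-3\right) = 0 + 16 \left(-3\right) = 0 - 48 = -48$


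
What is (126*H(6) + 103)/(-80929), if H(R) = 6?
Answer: -859/80929 ≈ -0.010614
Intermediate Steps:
(126*H(6) + 103)/(-80929) = (126*6 + 103)/(-80929) = (756 + 103)*(-1/80929) = 859*(-1/80929) = -859/80929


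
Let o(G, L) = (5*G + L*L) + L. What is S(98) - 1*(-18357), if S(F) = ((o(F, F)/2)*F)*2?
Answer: 1017173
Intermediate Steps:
o(G, L) = L + L² + 5*G (o(G, L) = (5*G + L²) + L = (L² + 5*G) + L = L + L² + 5*G)
S(F) = 2*F*(F²/2 + 3*F) (S(F) = (((F + F² + 5*F)/2)*F)*2 = (((F² + 6*F)*(½))*F)*2 = ((F²/2 + 3*F)*F)*2 = (F*(F²/2 + 3*F))*2 = 2*F*(F²/2 + 3*F))
S(98) - 1*(-18357) = 98²*(6 + 98) - 1*(-18357) = 9604*104 + 18357 = 998816 + 18357 = 1017173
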